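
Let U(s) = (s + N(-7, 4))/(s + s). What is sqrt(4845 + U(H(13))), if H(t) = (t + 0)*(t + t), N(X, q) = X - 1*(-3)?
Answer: sqrt(3275554)/26 ≈ 69.610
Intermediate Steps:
N(X, q) = 3 + X (N(X, q) = X + 3 = 3 + X)
H(t) = 2*t**2 (H(t) = t*(2*t) = 2*t**2)
U(s) = (-4 + s)/(2*s) (U(s) = (s + (3 - 7))/(s + s) = (s - 4)/((2*s)) = (-4 + s)*(1/(2*s)) = (-4 + s)/(2*s))
sqrt(4845 + U(H(13))) = sqrt(4845 + (-4 + 2*13**2)/(2*((2*13**2)))) = sqrt(4845 + (-4 + 2*169)/(2*((2*169)))) = sqrt(4845 + (1/2)*(-4 + 338)/338) = sqrt(4845 + (1/2)*(1/338)*334) = sqrt(4845 + 167/338) = sqrt(1637777/338) = sqrt(3275554)/26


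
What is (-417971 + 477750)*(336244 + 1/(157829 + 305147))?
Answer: 9305970417325955/462976 ≈ 2.0100e+10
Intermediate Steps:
(-417971 + 477750)*(336244 + 1/(157829 + 305147)) = 59779*(336244 + 1/462976) = 59779*(155672902145/462976) = 9305970417325955/462976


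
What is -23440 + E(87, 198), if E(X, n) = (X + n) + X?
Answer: -23068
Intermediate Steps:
E(X, n) = n + 2*X
-23440 + E(87, 198) = -23440 + (198 + 2*87) = -23440 + (198 + 174) = -23440 + 372 = -23068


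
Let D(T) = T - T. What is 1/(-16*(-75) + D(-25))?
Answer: 1/1200 ≈ 0.00083333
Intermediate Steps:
D(T) = 0
1/(-16*(-75) + D(-25)) = 1/(-16*(-75) + 0) = 1/(1200 + 0) = 1/1200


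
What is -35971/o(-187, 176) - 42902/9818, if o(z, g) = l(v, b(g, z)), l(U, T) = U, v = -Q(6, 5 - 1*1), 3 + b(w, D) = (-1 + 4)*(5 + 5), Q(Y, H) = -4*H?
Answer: -176924855/78544 ≈ -2252.6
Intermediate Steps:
b(w, D) = 27 (b(w, D) = -3 + (-1 + 4)*(5 + 5) = -3 + 3*10 = -3 + 30 = 27)
v = 16 (v = -(-4)*(5 - 1*1) = -(-4)*(5 - 1) = -(-4)*4 = -1*(-16) = 16)
o(z, g) = 16
-35971/o(-187, 176) - 42902/9818 = -35971/16 - 42902/9818 = -35971*1/16 - 42902*1/9818 = -35971/16 - 21451/4909 = -176924855/78544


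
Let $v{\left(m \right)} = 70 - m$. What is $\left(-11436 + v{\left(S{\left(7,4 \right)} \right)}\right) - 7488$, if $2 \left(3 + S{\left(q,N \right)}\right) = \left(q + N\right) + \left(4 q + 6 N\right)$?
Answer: $- \frac{37765}{2} \approx -18883.0$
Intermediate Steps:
$S{\left(q,N \right)} = -3 + \frac{5 q}{2} + \frac{7 N}{2}$ ($S{\left(q,N \right)} = -3 + \frac{\left(q + N\right) + \left(4 q + 6 N\right)}{2} = -3 + \frac{\left(N + q\right) + \left(4 q + 6 N\right)}{2} = -3 + \frac{5 q + 7 N}{2} = -3 + \left(\frac{5 q}{2} + \frac{7 N}{2}\right) = -3 + \frac{5 q}{2} + \frac{7 N}{2}$)
$\left(-11436 + v{\left(S{\left(7,4 \right)} \right)}\right) - 7488 = \left(-11436 - \left(-73 + 14 + \frac{35}{2}\right)\right) - 7488 = \left(-11436 + \left(70 - \left(-3 + \frac{35}{2} + 14\right)\right)\right) - 7488 = \left(-11436 + \left(70 - \frac{57}{2}\right)\right) - 7488 = \left(-11436 + \frac{83}{2}\right) - 7488 = - \frac{22789}{2} - 7488 = - \frac{37765}{2}$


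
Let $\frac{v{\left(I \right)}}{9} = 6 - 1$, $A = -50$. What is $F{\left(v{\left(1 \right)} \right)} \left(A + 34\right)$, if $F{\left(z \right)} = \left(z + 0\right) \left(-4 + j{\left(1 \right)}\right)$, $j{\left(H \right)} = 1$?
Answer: $2160$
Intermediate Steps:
$v{\left(I \right)} = 45$ ($v{\left(I \right)} = 9 \left(6 - 1\right) = 9 \cdot 5 = 45$)
$F{\left(z \right)} = - 3 z$ ($F{\left(z \right)} = \left(z + 0\right) \left(-4 + 1\right) = z \left(-3\right) = - 3 z$)
$F{\left(v{\left(1 \right)} \right)} \left(A + 34\right) = \left(-3\right) 45 \left(-50 + 34\right) = \left(-135\right) \left(-16\right) = 2160$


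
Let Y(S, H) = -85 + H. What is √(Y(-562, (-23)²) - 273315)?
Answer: 3*I*√30319 ≈ 522.37*I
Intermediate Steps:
√(Y(-562, (-23)²) - 273315) = √((-85 + (-23)²) - 273315) = √((-85 + 529) - 273315) = √(444 - 273315) = √(-272871) = 3*I*√30319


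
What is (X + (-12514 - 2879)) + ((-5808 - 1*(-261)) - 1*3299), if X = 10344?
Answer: -13895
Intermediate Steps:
(X + (-12514 - 2879)) + ((-5808 - 1*(-261)) - 1*3299) = (10344 + (-12514 - 2879)) + ((-5808 - 1*(-261)) - 1*3299) = (10344 - 15393) + ((-5808 + 261) - 3299) = -5049 + (-5547 - 3299) = -5049 - 8846 = -13895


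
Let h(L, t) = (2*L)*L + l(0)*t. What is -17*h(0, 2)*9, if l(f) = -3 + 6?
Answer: -918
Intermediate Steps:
l(f) = 3
h(L, t) = 2*L**2 + 3*t (h(L, t) = (2*L)*L + 3*t = 2*L**2 + 3*t)
-17*h(0, 2)*9 = -17*(2*0**2 + 3*2)*9 = -17*(2*0 + 6)*9 = -17*(0 + 6)*9 = -17*6*9 = -102*9 = -1*918 = -918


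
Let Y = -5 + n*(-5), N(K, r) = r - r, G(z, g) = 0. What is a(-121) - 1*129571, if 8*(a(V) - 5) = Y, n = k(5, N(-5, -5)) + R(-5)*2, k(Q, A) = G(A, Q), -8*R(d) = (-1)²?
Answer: -4146127/32 ≈ -1.2957e+5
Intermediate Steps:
R(d) = -⅛ (R(d) = -⅛*(-1)² = -⅛*1 = -⅛)
N(K, r) = 0
k(Q, A) = 0
n = -¼ (n = 0 - ⅛*2 = 0 - ¼ = -¼ ≈ -0.25000)
Y = -15/4 (Y = -5 - ¼*(-5) = -5 + 5/4 = -15/4 ≈ -3.7500)
a(V) = 145/32 (a(V) = 5 + (⅛)*(-15/4) = 5 - 15/32 = 145/32)
a(-121) - 1*129571 = 145/32 - 1*129571 = 145/32 - 129571 = -4146127/32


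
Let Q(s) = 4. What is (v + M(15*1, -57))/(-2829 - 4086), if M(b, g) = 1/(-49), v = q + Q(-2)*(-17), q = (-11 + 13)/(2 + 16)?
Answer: 29948/3049515 ≈ 0.0098206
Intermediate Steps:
q = 1/9 (q = 2/18 = 2*(1/18) = 1/9 ≈ 0.11111)
v = -611/9 (v = 1/9 + 4*(-17) = 1/9 - 68 = -611/9 ≈ -67.889)
M(b, g) = -1/49
(v + M(15*1, -57))/(-2829 - 4086) = (-611/9 - 1/49)/(-2829 - 4086) = -29948/441/(-6915) = -29948/441*(-1/6915) = 29948/3049515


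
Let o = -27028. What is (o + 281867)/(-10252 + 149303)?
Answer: 254839/139051 ≈ 1.8327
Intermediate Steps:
(o + 281867)/(-10252 + 149303) = (-27028 + 281867)/(-10252 + 149303) = 254839/139051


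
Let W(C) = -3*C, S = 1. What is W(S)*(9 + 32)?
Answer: -123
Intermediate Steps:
W(S)*(9 + 32) = (-3*1)*(9 + 32) = -3*41 = -123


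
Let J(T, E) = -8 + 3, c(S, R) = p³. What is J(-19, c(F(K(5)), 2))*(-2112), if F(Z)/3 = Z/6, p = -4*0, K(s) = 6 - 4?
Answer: 10560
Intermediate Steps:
K(s) = 2
p = 0
F(Z) = Z/2 (F(Z) = 3*(Z/6) = Z/2)
c(S, R) = 0 (c(S, R) = 0³ = 0)
J(T, E) = -5
J(-19, c(F(K(5)), 2))*(-2112) = -5*(-2112) = 10560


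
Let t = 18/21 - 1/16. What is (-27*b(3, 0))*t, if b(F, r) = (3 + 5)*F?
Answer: -7209/14 ≈ -514.93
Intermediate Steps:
b(F, r) = 8*F
t = 89/112 (t = 18*(1/21) - 1*1/16 = 6/7 - 1/16 = 89/112 ≈ 0.79464)
(-27*b(3, 0))*t = -216*3*(89/112) = -27*24*(89/112) = -648*89/112 = -7209/14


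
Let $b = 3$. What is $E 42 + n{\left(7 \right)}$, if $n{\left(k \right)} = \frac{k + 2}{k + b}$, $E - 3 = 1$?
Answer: $\frac{1689}{10} \approx 168.9$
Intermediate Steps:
$E = 4$ ($E = 3 + 1 = 4$)
$n{\left(k \right)} = \frac{2 + k}{3 + k}$ ($n{\left(k \right)} = \frac{k + 2}{k + 3} = \frac{2 + k}{3 + k}$)
$E 42 + n{\left(7 \right)} = 4 \cdot 42 + \frac{2 + 7}{3 + 7} = 168 + \frac{1}{10} \cdot 9 = 168 + \frac{9}{10} = \frac{1689}{10}$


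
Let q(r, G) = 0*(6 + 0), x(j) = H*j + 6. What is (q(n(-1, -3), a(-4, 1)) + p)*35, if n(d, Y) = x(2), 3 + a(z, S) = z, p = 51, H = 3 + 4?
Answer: 1785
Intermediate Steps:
H = 7
a(z, S) = -3 + z
x(j) = 6 + 7*j (x(j) = 7*j + 6 = 6 + 7*j)
n(d, Y) = 20 (n(d, Y) = 6 + 7*2 = 6 + 14 = 20)
q(r, G) = 0 (q(r, G) = 0*6 = 0)
(q(n(-1, -3), a(-4, 1)) + p)*35 = (0 + 51)*35 = 51*35 = 1785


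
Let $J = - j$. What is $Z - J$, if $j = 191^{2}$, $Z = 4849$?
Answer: $41330$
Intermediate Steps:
$j = 36481$
$J = -36481$ ($J = \left(-1\right) 36481 = -36481$)
$Z - J = 4849 - -36481 = 4849 + 36481 = 41330$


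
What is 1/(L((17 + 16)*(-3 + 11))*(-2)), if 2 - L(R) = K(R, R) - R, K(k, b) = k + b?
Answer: 1/524 ≈ 0.0019084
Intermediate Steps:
K(k, b) = b + k
L(R) = 2 - R (L(R) = 2 - ((R + R) - R) = 2 - (2*R - R) = 2 - R)
1/(L((17 + 16)*(-3 + 11))*(-2)) = 1/((2 - (17 + 16)*(-3 + 11))*(-2)) = 1/((2 - 33*8)*(-2)) = 1/((2 - 1*264)*(-2)) = 1/((2 - 264)*(-2)) = 1/(-262*(-2)) = 1/524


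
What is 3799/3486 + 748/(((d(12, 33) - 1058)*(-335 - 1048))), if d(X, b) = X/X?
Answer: 88192119/80887982 ≈ 1.0903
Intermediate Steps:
d(X, b) = 1
3799/3486 + 748/(((d(12, 33) - 1058)*(-335 - 1048))) = 3799/3486 + 748/(((1 - 1058)*(-335 - 1048))) = 3799*(1/3486) + 748/((-1057*(-1383))) = 3799/3486 + 748/1461831 = 88192119/80887982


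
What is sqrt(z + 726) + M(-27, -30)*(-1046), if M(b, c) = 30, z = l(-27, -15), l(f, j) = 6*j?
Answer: -31380 + 2*sqrt(159) ≈ -31355.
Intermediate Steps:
z = -90 (z = 6*(-15) = -90)
sqrt(z + 726) + M(-27, -30)*(-1046) = sqrt(-90 + 726) + 30*(-1046) = sqrt(636) - 31380 = 2*sqrt(159) - 31380 = -31380 + 2*sqrt(159)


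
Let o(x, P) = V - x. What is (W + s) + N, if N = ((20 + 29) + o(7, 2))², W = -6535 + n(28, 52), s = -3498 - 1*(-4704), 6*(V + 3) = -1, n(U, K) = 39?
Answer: -136151/36 ≈ -3782.0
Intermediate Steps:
V = -19/6 (V = -3 + (⅙)*(-1) = -3 - ⅙ = -19/6 ≈ -3.1667)
s = 1206 (s = -3498 + 4704 = 1206)
o(x, P) = -19/6 - x
W = -6496 (W = -6535 + 39 = -6496)
N = 54289/36 (N = ((20 + 29) + (-19/6 - 1*7))² = (49 + (-19/6 - 7))² = (49 - 61/6)² = (233/6)² = 54289/36 ≈ 1508.0)
(W + s) + N = (-6496 + 1206) + 54289/36 = -5290 + 54289/36 = -136151/36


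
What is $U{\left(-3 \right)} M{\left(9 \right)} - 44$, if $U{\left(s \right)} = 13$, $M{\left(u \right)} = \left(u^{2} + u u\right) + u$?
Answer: $2179$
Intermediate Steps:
$M{\left(u \right)} = u + 2 u^{2}$ ($M{\left(u \right)} = \left(u^{2} + u^{2}\right) + u = 2 u^{2} + u = u + 2 u^{2}$)
$U{\left(-3 \right)} M{\left(9 \right)} - 44 = 13 \cdot 9 \left(1 + 2 \cdot 9\right) - 44 = 13 \cdot 9 \left(1 + 18\right) - 44 = 13 \cdot 9 \cdot 19 - 44 = 13 \cdot 171 - 44 = 2223 - 44 = 2179$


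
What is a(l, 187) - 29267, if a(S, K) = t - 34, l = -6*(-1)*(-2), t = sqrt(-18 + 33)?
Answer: -29301 + sqrt(15) ≈ -29297.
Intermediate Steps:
t = sqrt(15) ≈ 3.8730
l = -12 (l = 6*(-2) = -12)
a(S, K) = -34 + sqrt(15) (a(S, K) = sqrt(15) - 34 = -34 + sqrt(15))
a(l, 187) - 29267 = (-34 + sqrt(15)) - 29267 = -29301 + sqrt(15)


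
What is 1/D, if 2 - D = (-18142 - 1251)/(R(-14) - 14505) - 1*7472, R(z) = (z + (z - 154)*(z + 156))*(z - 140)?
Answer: 3661475/27365883543 ≈ 0.00013380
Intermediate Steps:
R(z) = (-140 + z)*(z + (-154 + z)*(156 + z)) (R(z) = (z + (-154 + z)*(156 + z))*(-140 + z) = (-140 + z)*(z + (-154 + z)*(156 + z)))
D = 27365883543/3661475 (D = 2 - ((-18142 - 1251)/((3363360 + (-14)**3 - 24444*(-14) - 137*(-14)**2) - 14505) - 1*7472) = 2 - (-19393/((3363360 - 2744 + 342216 - 137*196) - 14505) - 7472) = 2 - (-19393/((3363360 - 2744 + 342216 - 26852) - 14505) - 7472) = 2 - (-19393/(3675980 - 14505) - 7472) = 2 - (-19393/3661475 - 7472) = 2 - 1*(-27358560593/3661475) = 2 + 27358560593/3661475 = 27365883543/3661475 ≈ 7474.0)
1/D = 1/(27365883543/3661475) = 3661475/27365883543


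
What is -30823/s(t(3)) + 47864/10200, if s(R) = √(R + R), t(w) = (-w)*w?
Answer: 5983/1275 + 30823*I*√2/6 ≈ 4.6926 + 7265.0*I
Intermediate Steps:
t(w) = -w²
s(R) = √2*√R (s(R) = √(2*R) = √2*√R)
-30823/s(t(3)) + 47864/10200 = -30823*(-I*√2/6) + 47864/10200 = -30823*(-I*√2/6) + 47864*(1/10200) = -30823*(-I*√2/6) + 5983/1275 = -(-30823)*I*√2/6 + 5983/1275 = 30823*I*√2/6 + 5983/1275 = 5983/1275 + 30823*I*√2/6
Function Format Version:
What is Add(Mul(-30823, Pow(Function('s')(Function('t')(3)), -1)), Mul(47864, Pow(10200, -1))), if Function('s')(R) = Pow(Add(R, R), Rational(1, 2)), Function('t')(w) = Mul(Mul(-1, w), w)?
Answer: Add(Rational(5983, 1275), Mul(Rational(30823, 6), I, Pow(2, Rational(1, 2)))) ≈ Add(4.6926, Mul(7265.0, I))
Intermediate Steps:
Function('t')(w) = Mul(-1, Pow(w, 2))
Function('s')(R) = Mul(Pow(2, Rational(1, 2)), Pow(R, Rational(1, 2))) (Function('s')(R) = Pow(Mul(2, R), Rational(1, 2)) = Mul(Pow(2, Rational(1, 2)), Pow(R, Rational(1, 2))))
Add(Mul(-30823, Pow(Function('s')(Function('t')(3)), -1)), Mul(47864, Pow(10200, -1))) = Add(Mul(-30823, Pow(Mul(Pow(2, Rational(1, 2)), Pow(Mul(-1, Pow(3, 2)), Rational(1, 2))), -1)), Mul(47864, Pow(10200, -1))) = Add(Mul(-30823, Pow(Mul(Pow(2, Rational(1, 2)), Pow(Mul(-1, 9), Rational(1, 2))), -1)), Mul(47864, Rational(1, 10200))) = Add(Mul(-30823, Pow(Mul(Pow(2, Rational(1, 2)), Pow(-9, Rational(1, 2))), -1)), Rational(5983, 1275)) = Add(Mul(-30823, Pow(Mul(Pow(2, Rational(1, 2)), Mul(3, I)), -1)), Rational(5983, 1275)) = Add(Mul(-30823, Pow(Mul(3, I, Pow(2, Rational(1, 2))), -1)), Rational(5983, 1275)) = Add(Mul(-30823, Mul(Rational(-1, 6), I, Pow(2, Rational(1, 2)))), Rational(5983, 1275)) = Add(Mul(Rational(30823, 6), I, Pow(2, Rational(1, 2))), Rational(5983, 1275)) = Add(Rational(5983, 1275), Mul(Rational(30823, 6), I, Pow(2, Rational(1, 2))))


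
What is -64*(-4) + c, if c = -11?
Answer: 245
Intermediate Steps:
-64*(-4) + c = -64*(-4) - 11 = 256 - 11 = 245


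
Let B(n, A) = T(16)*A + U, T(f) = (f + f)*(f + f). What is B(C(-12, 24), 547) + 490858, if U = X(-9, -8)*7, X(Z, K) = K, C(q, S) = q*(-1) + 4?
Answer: 1050930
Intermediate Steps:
C(q, S) = 4 - q (C(q, S) = -q + 4 = 4 - q)
T(f) = 4*f² (T(f) = (2*f)*(2*f) = 4*f²)
U = -56 (U = -8*7 = -56)
B(n, A) = -56 + 1024*A (B(n, A) = (4*16²)*A - 56 = (4*256)*A - 56 = 1024*A - 56 = -56 + 1024*A)
B(C(-12, 24), 547) + 490858 = (-56 + 1024*547) + 490858 = (-56 + 560128) + 490858 = 560072 + 490858 = 1050930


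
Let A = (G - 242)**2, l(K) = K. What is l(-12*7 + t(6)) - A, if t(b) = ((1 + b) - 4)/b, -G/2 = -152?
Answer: -7855/2 ≈ -3927.5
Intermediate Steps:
G = 304 (G = -2*(-152) = 304)
t(b) = (-3 + b)/b
A = 3844 (A = (304 - 242)**2 = 62**2 = 3844)
l(-12*7 + t(6)) - A = (-12*7 + (-3 + 6)/6) - 1*3844 = (-84 + (1/6)*3) - 3844 = (-84 + 1/2) - 3844 = -167/2 - 3844 = -7855/2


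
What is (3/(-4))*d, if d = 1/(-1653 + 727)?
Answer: 3/3704 ≈ 0.00080993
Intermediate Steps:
d = -1/926 (d = 1/(-926) = -1/926 ≈ -0.0010799)
(3/(-4))*d = (3/(-4))*(-1/926) = (3*(-¼))*(-1/926) = -¾*(-1/926) = 3/3704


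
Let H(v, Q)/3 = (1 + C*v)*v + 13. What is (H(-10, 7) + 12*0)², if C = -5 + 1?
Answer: 1418481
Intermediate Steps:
C = -4
H(v, Q) = 39 + 3*v*(1 - 4*v) (H(v, Q) = 3*((1 - 4*v)*v + 13) = 3*(v*(1 - 4*v) + 13) = 3*(13 + v*(1 - 4*v)) = 39 + 3*v*(1 - 4*v))
(H(-10, 7) + 12*0)² = ((39 - 12*(-10)² + 3*(-10)) + 12*0)² = ((39 - 12*100 - 30) + 0)² = ((39 - 1200 - 30) + 0)² = (-1191 + 0)² = (-1191)² = 1418481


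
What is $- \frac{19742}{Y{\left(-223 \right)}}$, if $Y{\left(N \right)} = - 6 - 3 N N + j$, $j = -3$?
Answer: $- \frac{19742}{895119} \approx -0.022055$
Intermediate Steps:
$Y{\left(N \right)} = -3 + 18 N^{2}$ ($Y{\left(N \right)} = - 6 - 3 N N - 3 = - 6 \left(- 3 N^{2}\right) - 3 = 18 N^{2} - 3 = -3 + 18 N^{2}$)
$- \frac{19742}{Y{\left(-223 \right)}} = - \frac{19742}{-3 + 18 \left(-223\right)^{2}} = - \frac{19742}{-3 + 18 \cdot 49729} = - \frac{19742}{-3 + 895122} = - \frac{19742}{895119}$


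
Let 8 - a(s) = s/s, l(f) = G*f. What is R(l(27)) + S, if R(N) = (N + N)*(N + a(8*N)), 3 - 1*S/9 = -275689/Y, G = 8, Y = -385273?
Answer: 37123580898/385273 ≈ 96357.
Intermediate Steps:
l(f) = 8*f
S = 7921170/385273 (S = 27 - (-2481201)/(-385273) = 27 - (-2481201)*(-1)/385273 = 27 - 9*275689/385273 = 27 - 2481201/385273 = 7921170/385273 ≈ 20.560)
a(s) = 7 (a(s) = 8 - s/s = 8 - 1*1 = 8 - 1 = 7)
R(N) = 2*N*(7 + N) (R(N) = (N + N)*(N + 7) = (2*N)*(7 + N) = 2*N*(7 + N))
R(l(27)) + S = 2*(8*27)*(7 + 8*27) + 7921170/385273 = 2*216*(7 + 216) + 7921170/385273 = 2*216*223 + 7921170/385273 = 96336 + 7921170/385273 = 37123580898/385273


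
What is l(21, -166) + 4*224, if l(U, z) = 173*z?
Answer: -27822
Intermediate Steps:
l(21, -166) + 4*224 = 173*(-166) + 4*224 = -28718 + 896 = -27822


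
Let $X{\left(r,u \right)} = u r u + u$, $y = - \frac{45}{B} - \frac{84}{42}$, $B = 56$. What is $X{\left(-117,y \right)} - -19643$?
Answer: $\frac{58707723}{3136} \approx 18721.0$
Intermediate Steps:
$y = - \frac{157}{56}$ ($y = - \frac{45}{56} - \frac{84}{42} = \left(-45\right) \frac{1}{56} - 2 = - \frac{45}{56} - 2 = - \frac{157}{56} \approx -2.8036$)
$X{\left(r,u \right)} = u + r u^{2}$ ($X{\left(r,u \right)} = r u u + u = r u^{2} + u = u + r u^{2}$)
$X{\left(-117,y \right)} - -19643 = - \frac{157 \left(1 - - \frac{18369}{56}\right)}{56} - -19643 = - \frac{157 \left(1 + \frac{18369}{56}\right)}{56} + 19643 = \left(- \frac{157}{56}\right) \frac{18425}{56} + 19643 = - \frac{2892725}{3136} + 19643 = \frac{58707723}{3136}$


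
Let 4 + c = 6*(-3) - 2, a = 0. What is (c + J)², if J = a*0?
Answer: 576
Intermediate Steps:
J = 0 (J = 0*0 = 0)
c = -24 (c = -4 + (6*(-3) - 2) = -4 + (-18 - 2) = -4 - 20 = -24)
(c + J)² = (-24 + 0)² = (-24)² = 576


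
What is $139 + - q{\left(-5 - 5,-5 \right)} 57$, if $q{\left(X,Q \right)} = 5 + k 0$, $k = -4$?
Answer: $-146$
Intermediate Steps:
$q{\left(X,Q \right)} = 5$ ($q{\left(X,Q \right)} = 5 - 0 = 5 + 0 = 5$)
$139 + - q{\left(-5 - 5,-5 \right)} 57 = 139 + \left(-1\right) 5 \cdot 57 = 139 - 285 = -146$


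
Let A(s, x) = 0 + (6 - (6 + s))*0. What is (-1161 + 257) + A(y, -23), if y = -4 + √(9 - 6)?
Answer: -904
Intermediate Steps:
y = -4 + √3 ≈ -2.2679
A(s, x) = 0 (A(s, x) = 0 + (6 + (-6 - s))*0 = 0 - s*0 = 0 + 0 = 0)
(-1161 + 257) + A(y, -23) = (-1161 + 257) + 0 = -904 + 0 = -904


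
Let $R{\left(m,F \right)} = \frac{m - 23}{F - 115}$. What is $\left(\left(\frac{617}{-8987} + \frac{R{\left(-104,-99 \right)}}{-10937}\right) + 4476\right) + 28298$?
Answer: $\frac{689374581366929}{21034235266} \approx 32774.0$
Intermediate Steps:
$R{\left(m,F \right)} = \frac{-23 + m}{-115 + F}$
$\left(\left(\frac{617}{-8987} + \frac{R{\left(-104,-99 \right)}}{-10937}\right) + 4476\right) + 28298 = \left(\left(\frac{617}{-8987} + \frac{\frac{1}{-115 - 99} \left(-23 - 104\right)}{-10937}\right) + 4476\right) + 28298 = \left(\left(617 \left(- \frac{1}{8987}\right) + \frac{1}{-214} \left(-127\right) \left(- \frac{1}{10937}\right)\right) + 4476\right) + 28298 = \left(\left(- \frac{617}{8987} + \left(- \frac{1}{214}\right) \left(-127\right) \left(- \frac{1}{10937}\right)\right) + 4476\right) + 28298 = \left(\left(- \frac{617}{8987} + \frac{127}{214} \left(- \frac{1}{10937}\right)\right) + 4476\right) + 28298 = \left(\left(- \frac{617}{8987} - \frac{127}{2340518}\right) + 4476\right) + 28298 = \left(- \frac{1445240955}{21034235266} + 4476\right) + 28298 = \frac{94147791809661}{21034235266} + 28298 = \frac{689374581366929}{21034235266}$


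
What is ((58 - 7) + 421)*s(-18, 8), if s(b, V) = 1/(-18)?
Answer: -236/9 ≈ -26.222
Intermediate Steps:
s(b, V) = -1/18
((58 - 7) + 421)*s(-18, 8) = ((58 - 7) + 421)*(-1/18) = (51 + 421)*(-1/18) = 472*(-1/18) = -236/9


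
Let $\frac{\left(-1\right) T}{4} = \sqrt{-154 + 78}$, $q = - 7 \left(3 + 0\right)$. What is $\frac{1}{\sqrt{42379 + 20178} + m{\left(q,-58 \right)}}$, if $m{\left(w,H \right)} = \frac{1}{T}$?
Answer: $\frac{152}{1672 \sqrt{517} + i \sqrt{19}} \approx 0.0039982 - 4.5841 \cdot 10^{-7} i$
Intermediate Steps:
$q = -21$ ($q = \left(-7\right) 3 = -21$)
$T = - 8 i \sqrt{19}$ ($T = - 4 \sqrt{-154 + 78} = - 4 \sqrt{-76} = - 4 \cdot 2 i \sqrt{19} = - 8 i \sqrt{19} \approx - 34.871 i$)
$m{\left(w,H \right)} = \frac{i \sqrt{19}}{152}$ ($m{\left(w,H \right)} = \frac{1}{\left(-8\right) i \sqrt{19}} = \frac{i \sqrt{19}}{152}$)
$\frac{1}{\sqrt{42379 + 20178} + m{\left(q,-58 \right)}} = \frac{1}{\sqrt{42379 + 20178} + \frac{i \sqrt{19}}{152}} = \frac{1}{\sqrt{62557} + \frac{i \sqrt{19}}{152}} = \frac{1}{11 \sqrt{517} + \frac{i \sqrt{19}}{152}}$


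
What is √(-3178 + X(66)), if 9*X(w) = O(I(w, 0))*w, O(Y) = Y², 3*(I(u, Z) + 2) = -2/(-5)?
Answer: I*√6383706/45 ≈ 56.147*I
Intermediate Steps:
I(u, Z) = -28/15 (I(u, Z) = -2 + (-2/(-5))/3 = -2 + (-2*(-⅕))/3 = -2 + (⅓)*(⅖) = -2 + 2/15 = -28/15)
X(w) = 784*w/2025 (X(w) = ((-28/15)²*w)/9 = (784*w/225)/9 = 784*w/2025)
√(-3178 + X(66)) = √(-3178 + (784/2025)*66) = √(-3178 + 17248/675) = √(-2127902/675) = I*√6383706/45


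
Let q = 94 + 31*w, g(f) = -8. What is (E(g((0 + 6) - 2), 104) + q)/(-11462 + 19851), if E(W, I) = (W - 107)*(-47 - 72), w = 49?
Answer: 15298/8389 ≈ 1.8236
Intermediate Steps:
E(W, I) = 12733 - 119*W (E(W, I) = (-107 + W)*(-119) = 12733 - 119*W)
q = 1613 (q = 94 + 31*49 = 94 + 1519 = 1613)
(E(g((0 + 6) - 2), 104) + q)/(-11462 + 19851) = ((12733 - 119*(-8)) + 1613)/(-11462 + 19851) = ((12733 + 952) + 1613)/8389 = (13685 + 1613)*(1/8389) = 15298*(1/8389) = 15298/8389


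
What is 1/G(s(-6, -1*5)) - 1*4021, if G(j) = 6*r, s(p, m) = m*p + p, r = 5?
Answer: -120629/30 ≈ -4021.0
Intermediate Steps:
s(p, m) = p + m*p
G(j) = 30 (G(j) = 6*5 = 30)
1/G(s(-6, -1*5)) - 1*4021 = 1/30 - 1*4021 = 1/30 - 4021 = -120629/30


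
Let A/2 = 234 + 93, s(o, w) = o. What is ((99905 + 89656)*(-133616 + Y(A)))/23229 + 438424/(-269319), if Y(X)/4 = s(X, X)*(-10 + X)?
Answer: 2932841562615048/231704113 ≈ 1.2658e+7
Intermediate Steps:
A = 654 (A = 2*(234 + 93) = 2*327 = 654)
Y(X) = 4*X*(-10 + X) (Y(X) = 4*(X*(-10 + X)) = 4*X*(-10 + X))
((99905 + 89656)*(-133616 + Y(A)))/23229 + 438424/(-269319) = ((99905 + 89656)*(-133616 + 4*654*(-10 + 654)))/23229 + 438424/(-269319) = (189561*(-133616 + 4*654*644))*(1/23229) + 438424*(-1/269319) = (189561*(-133616 + 1684704))*(1/23229) - 438424/269319 = (189561*1551088)*(1/23229) - 438424/269319 = 294025792368*(1/23229) - 438424/269319 = 98008597456/7743 - 438424/269319 = 2932841562615048/231704113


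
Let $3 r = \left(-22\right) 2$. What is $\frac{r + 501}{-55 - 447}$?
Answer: $- \frac{1459}{1506} \approx -0.96879$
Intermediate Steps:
$r = - \frac{44}{3}$ ($r = \frac{\left(-22\right) 2}{3} = \frac{1}{3} \left(-44\right) = - \frac{44}{3} \approx -14.667$)
$\frac{r + 501}{-55 - 447} = \frac{- \frac{44}{3} + 501}{-55 - 447} = \frac{1459}{3 \left(-502\right)} = \frac{1459}{3} \left(- \frac{1}{502}\right) = - \frac{1459}{1506}$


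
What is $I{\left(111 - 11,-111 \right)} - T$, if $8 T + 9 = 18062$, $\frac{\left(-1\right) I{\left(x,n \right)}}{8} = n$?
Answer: $- \frac{10949}{8} \approx -1368.6$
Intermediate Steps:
$I{\left(x,n \right)} = - 8 n$
$T = \frac{18053}{8}$ ($T = - \frac{9}{8} + \frac{1}{8} \cdot 18062 = - \frac{9}{8} + \frac{9031}{4} = \frac{18053}{8} \approx 2256.6$)
$I{\left(111 - 11,-111 \right)} - T = \left(-8\right) \left(-111\right) - \frac{18053}{8} = 888 - \frac{18053}{8} = - \frac{10949}{8}$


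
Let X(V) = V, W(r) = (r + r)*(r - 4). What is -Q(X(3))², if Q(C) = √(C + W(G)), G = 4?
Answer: -3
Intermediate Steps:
W(r) = 2*r*(-4 + r) (W(r) = (2*r)*(-4 + r) = 2*r*(-4 + r))
Q(C) = √C (Q(C) = √(C + 2*4*(-4 + 4)) = √(C + 2*4*0) = √(C + 0) = √C)
-Q(X(3))² = -(√3)² = -1*3 = -3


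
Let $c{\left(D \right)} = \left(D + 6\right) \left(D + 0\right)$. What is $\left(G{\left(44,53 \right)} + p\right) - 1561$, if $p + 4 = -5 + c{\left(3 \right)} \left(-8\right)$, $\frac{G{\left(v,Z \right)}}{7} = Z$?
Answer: $-1415$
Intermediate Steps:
$c{\left(D \right)} = D \left(6 + D\right)$ ($c{\left(D \right)} = \left(6 + D\right) D = D \left(6 + D\right)$)
$G{\left(v,Z \right)} = 7 Z$
$p = -225$ ($p = -4 + \left(-5 + 3 \left(6 + 3\right) \left(-8\right)\right) = -4 + \left(-5 + 3 \cdot 9 \left(-8\right)\right) = -4 + \left(-5 + 27 \left(-8\right)\right) = -4 - 221 = -225$)
$\left(G{\left(44,53 \right)} + p\right) - 1561 = \left(7 \cdot 53 - 225\right) - 1561 = \left(371 - 225\right) - 1561 = 146 - 1561 = -1415$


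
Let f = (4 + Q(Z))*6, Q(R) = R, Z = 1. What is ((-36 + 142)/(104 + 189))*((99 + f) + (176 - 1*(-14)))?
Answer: 33814/293 ≈ 115.41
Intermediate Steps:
f = 30 (f = (4 + 1)*6 = 5*6 = 30)
((-36 + 142)/(104 + 189))*((99 + f) + (176 - 1*(-14))) = ((-36 + 142)/(104 + 189))*((99 + 30) + (176 - 1*(-14))) = (106/293)*(129 + (176 + 14)) = (106*(1/293))*(129 + 190) = (106/293)*319 = 33814/293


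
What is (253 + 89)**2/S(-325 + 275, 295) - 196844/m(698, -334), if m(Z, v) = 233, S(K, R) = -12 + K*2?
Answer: -12324785/6524 ≈ -1889.1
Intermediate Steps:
S(K, R) = -12 + 2*K
(253 + 89)**2/S(-325 + 275, 295) - 196844/m(698, -334) = (253 + 89)**2/(-12 + 2*(-325 + 275)) - 196844/233 = 342**2/(-12 + 2*(-50)) - 196844*1/233 = 116964/(-12 - 100) - 196844/233 = 116964/(-112) - 196844/233 = 116964*(-1/112) - 196844/233 = -29241/28 - 196844/233 = -12324785/6524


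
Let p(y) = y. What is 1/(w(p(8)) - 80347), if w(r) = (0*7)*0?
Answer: -1/80347 ≈ -1.2446e-5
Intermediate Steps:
w(r) = 0 (w(r) = 0*0 = 0)
1/(w(p(8)) - 80347) = 1/(0 - 80347) = 1/(-80347) = -1/80347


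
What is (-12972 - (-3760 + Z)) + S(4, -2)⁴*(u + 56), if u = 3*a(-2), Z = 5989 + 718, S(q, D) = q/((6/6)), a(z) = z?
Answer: -3119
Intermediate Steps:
S(q, D) = q (S(q, D) = q/((6*(⅙))) = q/1 = q*1 = q)
Z = 6707
u = -6 (u = 3*(-2) = -6)
(-12972 - (-3760 + Z)) + S(4, -2)⁴*(u + 56) = (-12972 - (-3760 + 6707)) + 4⁴*(-6 + 56) = (-12972 - 1*2947) + 256*50 = (-12972 - 2947) + 12800 = -15919 + 12800 = -3119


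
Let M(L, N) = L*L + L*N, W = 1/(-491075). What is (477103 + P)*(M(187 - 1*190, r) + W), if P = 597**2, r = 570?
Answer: -696248056918912/491075 ≈ -1.4178e+9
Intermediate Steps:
W = -1/491075 ≈ -2.0363e-6
P = 356409
M(L, N) = L**2 + L*N
(477103 + P)*(M(187 - 1*190, r) + W) = (477103 + 356409)*((187 - 1*190)*((187 - 1*190) + 570) - 1/491075) = 833512*((187 - 190)*((187 - 190) + 570) - 1/491075) = 833512*(-3*(-3 + 570) - 1/491075) = 833512*(-3*567 - 1/491075) = 833512*(-1701 - 1/491075) = 833512*(-835318576/491075) = -696248056918912/491075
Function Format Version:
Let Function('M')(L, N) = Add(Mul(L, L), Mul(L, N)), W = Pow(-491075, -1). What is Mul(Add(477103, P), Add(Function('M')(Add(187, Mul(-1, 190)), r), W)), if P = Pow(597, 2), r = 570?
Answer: Rational(-696248056918912, 491075) ≈ -1.4178e+9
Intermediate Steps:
W = Rational(-1, 491075) ≈ -2.0363e-6
P = 356409
Function('M')(L, N) = Add(Pow(L, 2), Mul(L, N))
Mul(Add(477103, P), Add(Function('M')(Add(187, Mul(-1, 190)), r), W)) = Mul(Add(477103, 356409), Add(Mul(Add(187, Mul(-1, 190)), Add(Add(187, Mul(-1, 190)), 570)), Rational(-1, 491075))) = Mul(833512, Add(Mul(Add(187, -190), Add(Add(187, -190), 570)), Rational(-1, 491075))) = Mul(833512, Add(Mul(-3, Add(-3, 570)), Rational(-1, 491075))) = Mul(833512, Add(Mul(-3, 567), Rational(-1, 491075))) = Mul(833512, Add(-1701, Rational(-1, 491075))) = Mul(833512, Rational(-835318576, 491075)) = Rational(-696248056918912, 491075)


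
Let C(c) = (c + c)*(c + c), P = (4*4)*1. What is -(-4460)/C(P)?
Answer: 1115/256 ≈ 4.3555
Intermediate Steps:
P = 16 (P = 16*1 = 16)
C(c) = 4*c**2 (C(c) = (2*c)*(2*c) = 4*c**2)
-(-4460)/C(P) = -(-4460)/(4*16**2) = -(-4460)/(4*256) = -(-4460)/1024 = -1*(-1115/256) = 1115/256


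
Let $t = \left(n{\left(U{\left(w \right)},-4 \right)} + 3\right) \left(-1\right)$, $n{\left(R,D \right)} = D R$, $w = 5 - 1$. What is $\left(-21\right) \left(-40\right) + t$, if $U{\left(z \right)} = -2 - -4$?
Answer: $845$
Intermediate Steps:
$w = 4$ ($w = 5 - 1 = 4$)
$U{\left(z \right)} = 2$ ($U{\left(z \right)} = -2 + 4 = 2$)
$t = 5$ ($t = \left(\left(-4\right) 2 + 3\right) \left(-1\right) = \left(-8 + 3\right) \left(-1\right) = \left(-5\right) \left(-1\right) = 5$)
$\left(-21\right) \left(-40\right) + t = \left(-21\right) \left(-40\right) + 5 = 840 + 5 = 845$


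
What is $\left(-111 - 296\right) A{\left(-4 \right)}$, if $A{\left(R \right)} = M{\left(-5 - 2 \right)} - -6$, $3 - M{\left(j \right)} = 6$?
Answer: $-1221$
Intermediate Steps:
$M{\left(j \right)} = -3$ ($M{\left(j \right)} = 3 - 6 = -3$)
$A{\left(R \right)} = 3$ ($A{\left(R \right)} = -3 - -6 = -3 + 6 = 3$)
$\left(-111 - 296\right) A{\left(-4 \right)} = \left(-111 - 296\right) 3 = \left(-407\right) 3 = -1221$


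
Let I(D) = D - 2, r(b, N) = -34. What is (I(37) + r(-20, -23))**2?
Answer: 1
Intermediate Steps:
I(D) = -2 + D
(I(37) + r(-20, -23))**2 = ((-2 + 37) - 34)**2 = (35 - 34)**2 = 1**2 = 1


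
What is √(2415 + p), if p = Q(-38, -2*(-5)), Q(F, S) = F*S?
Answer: √2035 ≈ 45.111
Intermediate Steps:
p = -380 (p = -(-76)*(-5) = -38*10 = -380)
√(2415 + p) = √(2415 - 380) = √2035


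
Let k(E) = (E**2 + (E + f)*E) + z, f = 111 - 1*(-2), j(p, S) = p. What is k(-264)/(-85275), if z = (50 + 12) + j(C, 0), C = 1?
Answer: -36541/28425 ≈ -1.2855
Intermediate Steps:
f = 113 (f = 111 + 2 = 113)
z = 63 (z = (50 + 12) + 1 = 62 + 1 = 63)
k(E) = 63 + E**2 + E*(113 + E) (k(E) = (E**2 + (E + 113)*E) + 63 = (E**2 + (113 + E)*E) + 63 = (E**2 + E*(113 + E)) + 63 = 63 + E**2 + E*(113 + E))
k(-264)/(-85275) = (63 + 2*(-264)**2 + 113*(-264))/(-85275) = (63 + 2*69696 - 29832)*(-1/85275) = (63 + 139392 - 29832)*(-1/85275) = 109623*(-1/85275) = -36541/28425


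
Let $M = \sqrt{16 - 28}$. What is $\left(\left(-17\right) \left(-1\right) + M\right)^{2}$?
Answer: $277 + 68 i \sqrt{3} \approx 277.0 + 117.78 i$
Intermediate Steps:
$M = 2 i \sqrt{3}$ ($M = \sqrt{-12} = 2 i \sqrt{3} \approx 3.4641 i$)
$\left(\left(-17\right) \left(-1\right) + M\right)^{2} = \left(\left(-17\right) \left(-1\right) + 2 i \sqrt{3}\right)^{2} = \left(17 + 2 i \sqrt{3}\right)^{2}$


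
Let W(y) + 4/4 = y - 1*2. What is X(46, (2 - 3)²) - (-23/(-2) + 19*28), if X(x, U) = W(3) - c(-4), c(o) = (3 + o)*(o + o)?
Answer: -1103/2 ≈ -551.50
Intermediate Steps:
W(y) = -3 + y (W(y) = -1 + (y - 1*2) = -1 + (y - 2) = -1 + (-2 + y) = -3 + y)
c(o) = 2*o*(3 + o) (c(o) = (3 + o)*(2*o) = 2*o*(3 + o))
X(x, U) = -8 (X(x, U) = (-3 + 3) - 2*(-4)*(3 - 4) = 0 - 2*(-4)*(-1) = 0 - 1*8 = 0 - 8 = -8)
X(46, (2 - 3)²) - (-23/(-2) + 19*28) = -8 - (-23/(-2) + 19*28) = -8 - (-23*(-½) + 532) = -8 - (23/2 + 532) = -8 - 1*1087/2 = -8 - 1087/2 = -1103/2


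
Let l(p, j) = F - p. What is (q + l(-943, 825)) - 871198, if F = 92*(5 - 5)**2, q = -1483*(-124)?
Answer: -686363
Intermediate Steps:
q = 183892
F = 0 (F = 92*0**2 = 92*0 = 0)
l(p, j) = -p (l(p, j) = 0 - p = -p)
(q + l(-943, 825)) - 871198 = (183892 - 1*(-943)) - 871198 = (183892 + 943) - 871198 = 184835 - 871198 = -686363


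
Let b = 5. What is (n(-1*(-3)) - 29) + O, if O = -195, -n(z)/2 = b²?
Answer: -274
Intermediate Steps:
n(z) = -50 (n(z) = -2*5² = -2*25 = -50)
(n(-1*(-3)) - 29) + O = (-50 - 29) - 195 = -79 - 195 = -274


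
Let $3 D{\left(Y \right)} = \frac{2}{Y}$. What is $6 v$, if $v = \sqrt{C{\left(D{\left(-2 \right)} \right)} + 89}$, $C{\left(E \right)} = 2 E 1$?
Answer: $2 \sqrt{795} \approx 56.391$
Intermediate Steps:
$D{\left(Y \right)} = \frac{2}{3 Y}$ ($D{\left(Y \right)} = \frac{2 \frac{1}{Y}}{3} = \frac{2}{3 Y}$)
$C{\left(E \right)} = 2 E$
$v = \frac{\sqrt{795}}{3}$ ($v = \sqrt{2 \frac{2}{3 \left(-2\right)} + 89} = \sqrt{2 \cdot \frac{2}{3} \left(- \frac{1}{2}\right) + 89} = \sqrt{2 \left(- \frac{1}{3}\right) + 89} = \sqrt{- \frac{2}{3} + 89} = \sqrt{\frac{265}{3}} = \frac{\sqrt{795}}{3} \approx 9.3986$)
$6 v = 6 \frac{\sqrt{795}}{3} = 2 \sqrt{795}$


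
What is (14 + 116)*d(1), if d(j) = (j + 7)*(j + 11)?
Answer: 12480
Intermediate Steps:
d(j) = (7 + j)*(11 + j)
(14 + 116)*d(1) = (14 + 116)*(77 + 1² + 18*1) = 130*(77 + 1 + 18) = 130*96 = 12480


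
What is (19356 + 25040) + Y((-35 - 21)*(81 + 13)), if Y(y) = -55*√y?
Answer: 44396 - 220*I*√329 ≈ 44396.0 - 3990.4*I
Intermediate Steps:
(19356 + 25040) + Y((-35 - 21)*(81 + 13)) = (19356 + 25040) - 55*√(-35 - 21)*√(81 + 13) = 44396 - 55*4*I*√329 = 44396 - 220*I*√329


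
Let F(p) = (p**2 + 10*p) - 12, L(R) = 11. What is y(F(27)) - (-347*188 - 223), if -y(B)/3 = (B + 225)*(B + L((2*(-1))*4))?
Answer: -3563269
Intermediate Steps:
F(p) = -12 + p**2 + 10*p
y(B) = -3*(11 + B)*(225 + B) (y(B) = -3*(B + 225)*(B + 11) = -3*(225 + B)*(11 + B) = -3*(11 + B)*(225 + B))
y(F(27)) - (-347*188 - 223) = (-7425 - 708*(-12 + 27**2 + 10*27) - 3*(-12 + 27**2 + 10*27)**2) - (-347*188 - 223) = (-7425 - 708*(-12 + 729 + 270) - 3*(-12 + 729 + 270)**2) - (-65236 - 223) = (-7425 - 708*987 - 3*987**2) - 1*(-65459) = (-7425 - 698796 - 3*974169) + 65459 = (-7425 - 698796 - 2922507) + 65459 = -3628728 + 65459 = -3563269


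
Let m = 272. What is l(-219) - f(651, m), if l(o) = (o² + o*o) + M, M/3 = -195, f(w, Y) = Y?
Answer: 95065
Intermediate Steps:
M = -585 (M = 3*(-195) = -585)
l(o) = -585 + 2*o² (l(o) = (o² + o*o) - 585 = (o² + o²) - 585 = 2*o² - 585 = -585 + 2*o²)
l(-219) - f(651, m) = (-585 + 2*(-219)²) - 1*272 = (-585 + 2*47961) - 272 = (-585 + 95922) - 272 = 95337 - 272 = 95065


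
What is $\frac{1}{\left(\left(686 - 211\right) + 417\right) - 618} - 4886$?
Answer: $- \frac{1338763}{274} \approx -4886.0$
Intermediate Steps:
$\frac{1}{\left(\left(686 - 211\right) + 417\right) - 618} - 4886 = \frac{1}{\left(475 + 417\right) - 618} - 4886 = \frac{1}{892 - 618} - 4886 = \frac{1}{274} - 4886 = - \frac{1338763}{274}$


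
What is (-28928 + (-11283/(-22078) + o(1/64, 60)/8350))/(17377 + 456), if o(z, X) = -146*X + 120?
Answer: -31370652631/19338451370 ≈ -1.6222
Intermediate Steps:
o(z, X) = 120 - 146*X
(-28928 + (-11283/(-22078) + o(1/64, 60)/8350))/(17377 + 456) = (-28928 + (-11283/(-22078) + (120 - 146*60)/8350))/(17377 + 456) = (-28928 + (-11283*(-1/22078) + (120 - 8760)*(1/8350)))/17833 = (-28928 + (11283/22078 - 8640*1/8350))*(1/17833) = (-28928 + (11283/22078 - 864/835))*(1/17833) = (-28928 - 9654087/18435130)*(1/17833) = -533301094727/18435130*1/17833 = -31370652631/19338451370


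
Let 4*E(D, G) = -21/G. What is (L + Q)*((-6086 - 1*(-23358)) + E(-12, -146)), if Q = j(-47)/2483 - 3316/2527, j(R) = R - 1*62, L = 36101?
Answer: 87875520752902705/140935844 ≈ 6.2351e+8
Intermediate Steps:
j(R) = -62 + R (j(R) = R - 62 = -62 + R)
E(D, G) = -21/(4*G) (E(D, G) = (-21/G)/4 = -21/(4*G))
Q = -8509071/6274541 (Q = (-62 - 47)/2483 - 3316/2527 = -109*1/2483 - 3316*1/2527 = -109/2483 - 3316/2527 = -8509071/6274541 ≈ -1.3561)
(L + Q)*((-6086 - 1*(-23358)) + E(-12, -146)) = (36101 - 8509071/6274541)*((-6086 - 1*(-23358)) - 21/4/(-146)) = 226508695570*((-6086 + 23358) - 21/4*(-1/146))/6274541 = 226508695570*(17272 + 21/584)/6274541 = (226508695570/6274541)*(10086869/584) = 87875520752902705/140935844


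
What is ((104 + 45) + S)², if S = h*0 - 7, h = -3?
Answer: 20164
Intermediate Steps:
S = -7 (S = -3*0 - 7 = 0 - 7 = -7)
((104 + 45) + S)² = ((104 + 45) - 7)² = (149 - 7)² = 142² = 20164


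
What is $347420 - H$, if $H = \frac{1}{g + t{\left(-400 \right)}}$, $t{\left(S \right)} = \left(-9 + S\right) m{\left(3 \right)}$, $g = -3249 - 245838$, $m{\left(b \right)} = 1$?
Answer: $\frac{86679900321}{249496} \approx 3.4742 \cdot 10^{5}$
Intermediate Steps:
$g = -249087$ ($g = -3249 - 245838 = -249087$)
$t{\left(S \right)} = -9 + S$ ($t{\left(S \right)} = \left(-9 + S\right) 1 = -9 + S$)
$H = - \frac{1}{249496}$ ($H = \frac{1}{-249087 - 409} = \frac{1}{-249496} = - \frac{1}{249496} \approx -4.0081 \cdot 10^{-6}$)
$347420 - H = 347420 - - \frac{1}{249496} = 347420 + \frac{1}{249496} = \frac{86679900321}{249496}$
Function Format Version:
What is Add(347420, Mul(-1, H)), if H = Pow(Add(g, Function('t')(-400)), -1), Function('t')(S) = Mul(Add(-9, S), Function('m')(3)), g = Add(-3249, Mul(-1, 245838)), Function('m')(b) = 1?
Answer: Rational(86679900321, 249496) ≈ 3.4742e+5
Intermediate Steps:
g = -249087 (g = Add(-3249, -245838) = -249087)
Function('t')(S) = Add(-9, S) (Function('t')(S) = Mul(Add(-9, S), 1) = Add(-9, S))
H = Rational(-1, 249496) (H = Pow(Add(-249087, Add(-9, -400)), -1) = Pow(Add(-249087, -409), -1) = Pow(-249496, -1) = Rational(-1, 249496) ≈ -4.0081e-6)
Add(347420, Mul(-1, H)) = Add(347420, Mul(-1, Rational(-1, 249496))) = Add(347420, Rational(1, 249496)) = Rational(86679900321, 249496)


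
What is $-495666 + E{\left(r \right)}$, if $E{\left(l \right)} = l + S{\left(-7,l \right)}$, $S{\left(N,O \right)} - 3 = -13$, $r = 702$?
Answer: $-494974$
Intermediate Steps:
$S{\left(N,O \right)} = -10$ ($S{\left(N,O \right)} = 3 - 13 = -10$)
$E{\left(l \right)} = -10 + l$ ($E{\left(l \right)} = l - 10 = -10 + l$)
$-495666 + E{\left(r \right)} = -495666 + \left(-10 + 702\right) = -495666 + 692 = -494974$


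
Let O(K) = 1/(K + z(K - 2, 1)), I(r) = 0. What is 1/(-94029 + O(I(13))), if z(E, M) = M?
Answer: -1/94028 ≈ -1.0635e-5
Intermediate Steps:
O(K) = 1/(1 + K) (O(K) = 1/(K + 1) = 1/(1 + K))
1/(-94029 + O(I(13))) = 1/(-94029 + 1/(1 + 0)) = 1/(-94029 + 1/1) = 1/(-94029 + 1) = 1/(-94028) = -1/94028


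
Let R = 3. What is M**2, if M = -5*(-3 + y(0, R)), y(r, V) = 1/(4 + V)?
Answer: 10000/49 ≈ 204.08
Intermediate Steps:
M = 100/7 (M = -5*(-3 + 1/(4 + 3)) = -5*(-3 + 1/7) = -5*(-20/7) = 100/7 ≈ 14.286)
M**2 = (100/7)**2 = 10000/49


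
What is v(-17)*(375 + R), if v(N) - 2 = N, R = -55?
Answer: -4800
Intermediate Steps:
v(N) = 2 + N
v(-17)*(375 + R) = (2 - 17)*(375 - 55) = -15*320 = -4800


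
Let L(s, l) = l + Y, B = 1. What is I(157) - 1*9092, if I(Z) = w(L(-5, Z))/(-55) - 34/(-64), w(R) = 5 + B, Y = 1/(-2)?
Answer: -16001177/1760 ≈ -9091.6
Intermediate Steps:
Y = -1/2 (Y = 1*(-1/2) = -1/2 ≈ -0.50000)
L(s, l) = -1/2 + l (L(s, l) = l - 1/2 = -1/2 + l)
w(R) = 6 (w(R) = 5 + 1 = 6)
I(Z) = 743/1760 (I(Z) = 6/(-55) - 34/(-64) = 6*(-1/55) - 34*(-1/64) = -6/55 + 17/32 = 743/1760)
I(157) - 1*9092 = 743/1760 - 1*9092 = 743/1760 - 9092 = -16001177/1760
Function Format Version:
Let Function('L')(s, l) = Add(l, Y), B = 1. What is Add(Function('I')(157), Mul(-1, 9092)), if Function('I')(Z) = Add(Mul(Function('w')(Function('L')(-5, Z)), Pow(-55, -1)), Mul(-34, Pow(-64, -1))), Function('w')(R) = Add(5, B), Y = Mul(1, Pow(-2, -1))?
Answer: Rational(-16001177, 1760) ≈ -9091.6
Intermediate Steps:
Y = Rational(-1, 2) (Y = Mul(1, Rational(-1, 2)) = Rational(-1, 2) ≈ -0.50000)
Function('L')(s, l) = Add(Rational(-1, 2), l) (Function('L')(s, l) = Add(l, Rational(-1, 2)) = Add(Rational(-1, 2), l))
Function('w')(R) = 6 (Function('w')(R) = Add(5, 1) = 6)
Function('I')(Z) = Rational(743, 1760) (Function('I')(Z) = Add(Mul(6, Pow(-55, -1)), Mul(-34, Pow(-64, -1))) = Add(Mul(6, Rational(-1, 55)), Mul(-34, Rational(-1, 64))) = Add(Rational(-6, 55), Rational(17, 32)) = Rational(743, 1760))
Add(Function('I')(157), Mul(-1, 9092)) = Add(Rational(743, 1760), Mul(-1, 9092)) = Add(Rational(743, 1760), -9092) = Rational(-16001177, 1760)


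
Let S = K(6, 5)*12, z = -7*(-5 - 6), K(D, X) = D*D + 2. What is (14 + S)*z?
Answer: 36190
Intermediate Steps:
K(D, X) = 2 + D² (K(D, X) = D² + 2 = 2 + D²)
z = 77 (z = -7*(-11) = 77)
S = 456 (S = (2 + 6²)*12 = (2 + 36)*12 = 38*12 = 456)
(14 + S)*z = (14 + 456)*77 = 470*77 = 36190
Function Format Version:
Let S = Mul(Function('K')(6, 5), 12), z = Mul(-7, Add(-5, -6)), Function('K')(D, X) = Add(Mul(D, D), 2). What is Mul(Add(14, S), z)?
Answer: 36190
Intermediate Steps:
Function('K')(D, X) = Add(2, Pow(D, 2)) (Function('K')(D, X) = Add(Pow(D, 2), 2) = Add(2, Pow(D, 2)))
z = 77 (z = Mul(-7, -11) = 77)
S = 456 (S = Mul(Add(2, Pow(6, 2)), 12) = Mul(Add(2, 36), 12) = Mul(38, 12) = 456)
Mul(Add(14, S), z) = Mul(Add(14, 456), 77) = Mul(470, 77) = 36190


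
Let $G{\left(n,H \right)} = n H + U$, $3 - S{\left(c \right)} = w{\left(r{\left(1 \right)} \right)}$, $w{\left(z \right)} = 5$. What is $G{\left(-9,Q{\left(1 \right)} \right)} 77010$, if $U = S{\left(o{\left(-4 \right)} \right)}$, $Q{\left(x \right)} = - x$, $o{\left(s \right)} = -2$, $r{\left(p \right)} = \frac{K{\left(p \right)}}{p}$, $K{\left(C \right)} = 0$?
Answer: $539070$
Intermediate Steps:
$r{\left(p \right)} = 0$ ($r{\left(p \right)} = \frac{0}{p} = 0$)
$S{\left(c \right)} = -2$ ($S{\left(c \right)} = 3 - 5 = -2$)
$U = -2$
$G{\left(n,H \right)} = -2 + H n$ ($G{\left(n,H \right)} = n H - 2 = H n - 2 = -2 + H n$)
$G{\left(-9,Q{\left(1 \right)} \right)} 77010 = \left(-2 + \left(-1\right) 1 \left(-9\right)\right) 77010 = \left(-2 - -9\right) 77010 = \left(-2 + 9\right) 77010 = 7 \cdot 77010 = 539070$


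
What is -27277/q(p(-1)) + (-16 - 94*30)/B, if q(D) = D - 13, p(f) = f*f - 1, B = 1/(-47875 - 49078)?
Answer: 3574490481/13 ≈ 2.7496e+8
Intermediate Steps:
B = -1/96953 (B = 1/(-96953) = -1/96953 ≈ -1.0314e-5)
p(f) = -1 + f² (p(f) = f² - 1 = -1 + f²)
q(D) = -13 + D
-27277/q(p(-1)) + (-16 - 94*30)/B = -27277/(-13 + (-1 + (-1)²)) + (-16 - 94*30)/(-1/96953) = -27277/(-13 + (-1 + 1)) + (-16 - 2820)*(-96953) = -27277/(-13 + 0) - 2836*(-96953) = -27277/(-13) + 274958708 = -27277*(-1/13) + 274958708 = 27277/13 + 274958708 = 3574490481/13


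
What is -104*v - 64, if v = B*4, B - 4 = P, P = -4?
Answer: -64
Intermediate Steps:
B = 0 (B = 4 - 4 = 0)
v = 0 (v = 0*4 = 0)
-104*v - 64 = -104*0 - 64 = 0 - 64 = -64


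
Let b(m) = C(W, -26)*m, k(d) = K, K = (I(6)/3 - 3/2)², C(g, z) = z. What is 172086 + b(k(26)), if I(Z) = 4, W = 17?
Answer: 3097535/18 ≈ 1.7209e+5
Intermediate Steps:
K = 1/36 (K = (4/3 - 3/2)² = (-⅙)² = 1/36 ≈ 0.027778)
k(d) = 1/36
b(m) = -26*m
172086 + b(k(26)) = 172086 - 26*1/36 = 172086 - 13/18 = 3097535/18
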